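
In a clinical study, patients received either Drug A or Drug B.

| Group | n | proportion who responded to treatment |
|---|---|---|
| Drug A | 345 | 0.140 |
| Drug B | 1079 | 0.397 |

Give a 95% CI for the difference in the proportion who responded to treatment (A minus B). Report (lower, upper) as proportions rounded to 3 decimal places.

Each SE is √(p̂(1−p̂)/n): √(0.1400·0.8600/345) = 0.01868 and √(0.3970·0.6030/1079) = 0.01490.
SE(p̂₁ − p̂₂) = √(SE₁² + SE₂²) = √(0.0003489424 + 0.00022201) = 0.02389, since the two samples are independent.
At 95% confidence z* = 1.960; margin = 1.960 × 0.02389 = 0.04682.
The difference is 0.1400 − 0.3970 = -0.2570, so the interval is -0.2570 ± 0.04682 = (-0.304, -0.210).

(-0.304, -0.210)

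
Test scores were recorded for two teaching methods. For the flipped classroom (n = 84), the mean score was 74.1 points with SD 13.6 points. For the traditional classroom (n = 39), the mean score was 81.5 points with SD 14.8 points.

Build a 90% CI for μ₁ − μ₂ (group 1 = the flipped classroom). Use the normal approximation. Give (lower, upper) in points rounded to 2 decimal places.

(-12.00, -2.80)

Standard errors of each mean: 13.6/√84 = 1.4839 and 14.8/√39 = 2.3699.
SE(x̄₁ − x̄₂) = √(1.4839² + 2.3699²) = 2.7961 for independent samples with unequal variances.
With z* = 1.645, the margin is 1.645 × 2.7961 = 4.5996.
x̄₁ − x̄₂ = 74.1 − 81.5 = -7.4000; the interval is -7.4000 ± 4.5996 = (-12.00, -2.80).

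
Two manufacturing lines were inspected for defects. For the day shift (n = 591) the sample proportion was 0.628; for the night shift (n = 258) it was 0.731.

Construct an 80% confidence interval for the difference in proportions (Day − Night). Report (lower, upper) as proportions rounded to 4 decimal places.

(-0.1466, -0.0594)

SE₁ = √(p̂₁(1−p̂₁)/n₁) = √(0.6280·0.3720/591) = 0.01988; SE₂ = √(0.7310·0.2690/258) = 0.02761.
Independent samples: SE of the difference = √(SE₁² + SE₂²) = √(0.0003952144 + 0.0007623121) = 0.03402.
z* for 80% confidence is 1.282, so the margin of error is 1.282 × 0.03402 = 0.04361.
Point estimate p̂₁ − p̂₂ = 0.6280 − 0.7310 = -0.1030.
-0.1030 ± 0.04361 → (-0.1466, -0.0594).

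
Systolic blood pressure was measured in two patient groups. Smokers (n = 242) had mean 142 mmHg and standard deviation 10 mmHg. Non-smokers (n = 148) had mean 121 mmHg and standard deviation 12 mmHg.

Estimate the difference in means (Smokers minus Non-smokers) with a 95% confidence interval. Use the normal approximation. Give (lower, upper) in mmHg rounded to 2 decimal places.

(18.69, 23.31)

Per-group SEs: s₁/√n₁ = 10/√242 = 0.6428, s₂/√n₂ = 12/√148 = 0.9864.
Unpooled SE of the difference: √(0.41319184 + 0.97298496) = 1.1774.
Margin of error = z* · SE = 1.960 × 1.1774 = 2.3077.
x̄₁ − x̄₂ = 142 − 121 = 21.0000.
CI: 21.0000 ± 2.3077 = (18.69, 23.31).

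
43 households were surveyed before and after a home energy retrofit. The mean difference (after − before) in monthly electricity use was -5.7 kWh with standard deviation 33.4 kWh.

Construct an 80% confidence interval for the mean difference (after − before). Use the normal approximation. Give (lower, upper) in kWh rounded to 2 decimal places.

(-12.23, 0.83)

This is a matched-pairs design, so SE = s_d/√n = 33.4/√43 = 5.0935.
Margin = 1.282 × 5.0935 = 6.5299; the interval is -5.7 ± 6.5299 = (-12.23, 0.83).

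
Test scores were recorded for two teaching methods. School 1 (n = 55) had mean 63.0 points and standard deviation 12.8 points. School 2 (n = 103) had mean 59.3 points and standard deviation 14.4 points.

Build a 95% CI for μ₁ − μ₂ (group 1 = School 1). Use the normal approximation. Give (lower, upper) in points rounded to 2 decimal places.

Standard errors of each mean: 12.8/√55 = 1.7260 and 14.4/√103 = 1.4189.
SE(x̄₁ − x̄₂) = √(1.7260² + 1.4189²) = 2.2344 for independent samples with unequal variances.
With z* = 1.960, the margin is 1.960 × 2.2344 = 4.3794.
x̄₁ − x̄₂ = 63.0 − 59.3 = 3.7000; the interval is 3.7000 ± 4.3794 = (-0.68, 8.08).

(-0.68, 8.08)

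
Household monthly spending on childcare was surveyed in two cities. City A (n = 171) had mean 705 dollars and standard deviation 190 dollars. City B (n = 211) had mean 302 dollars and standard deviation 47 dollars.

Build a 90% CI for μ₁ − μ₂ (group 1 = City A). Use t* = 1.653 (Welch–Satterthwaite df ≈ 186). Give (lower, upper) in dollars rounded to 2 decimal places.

(378.39, 427.61)

SE₁ = s₁/√n₁ = 190/√171 = 14.5297; SE₂ = 47/√211 = 3.2356.
Independent samples, unequal variances: SE_diff = √(SE₁² + SE₂²) = √(211.11218209 + 10.46910736) = 14.8856.
t* = 1.653, so margin of error = 1.653 × 14.8856 = 24.6059.
Difference in means = 705 − 302 = 403.0000.
403.0000 ± 24.6059 → (378.39, 427.61).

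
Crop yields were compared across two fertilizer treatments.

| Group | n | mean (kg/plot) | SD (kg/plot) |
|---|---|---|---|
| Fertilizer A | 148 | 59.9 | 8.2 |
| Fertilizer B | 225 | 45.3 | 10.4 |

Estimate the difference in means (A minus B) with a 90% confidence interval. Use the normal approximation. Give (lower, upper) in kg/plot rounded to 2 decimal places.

Per-group SEs: s₁/√n₁ = 8.2/√148 = 0.6740, s₂/√n₂ = 10.4/√225 = 0.6933.
Unpooled SE of the difference: √(0.454276 + 0.48066489) = 0.9669.
Margin of error = z* · SE = 1.645 × 0.9669 = 1.5906.
x̄₁ − x̄₂ = 59.9 − 45.3 = 14.6000.
CI: 14.6000 ± 1.5906 = (13.01, 16.19).

(13.01, 16.19)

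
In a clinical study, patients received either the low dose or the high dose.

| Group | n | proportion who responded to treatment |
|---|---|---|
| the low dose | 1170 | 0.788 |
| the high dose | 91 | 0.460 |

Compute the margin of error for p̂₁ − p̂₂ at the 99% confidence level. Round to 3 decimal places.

0.138

SE₁ = √(p̂₁(1−p̂₁)/n₁) = √(0.7880·0.2120/1170) = 0.01195; SE₂ = √(0.4600·0.5400/91) = 0.05225.
Independent samples: SE of the difference = √(SE₁² + SE₂²) = √(0.0001428025 + 0.0027300625) = 0.05360.
z* for 99% confidence is 2.576, so the margin of error is 2.576 × 0.05360 = 0.13807.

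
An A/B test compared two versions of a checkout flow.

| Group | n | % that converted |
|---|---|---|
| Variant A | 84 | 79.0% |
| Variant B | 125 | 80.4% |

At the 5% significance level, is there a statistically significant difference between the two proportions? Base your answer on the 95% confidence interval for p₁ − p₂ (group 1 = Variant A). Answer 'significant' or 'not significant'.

The two standard errors are √(0.7900×0.2100/84) = 0.04444 and √(0.8040×0.1960/125) = 0.03551.
Because the samples are independent, SE_diff = √(0.04444² + 0.03551²) = 0.05688.
Using z* = 1.960 for 95%, ME = 1.960 × 0.05688 = 0.11148.
p̂₁ − p̂₂ = -0.0140; interval -0.0140 ± 0.11148 gives (-0.12548, 0.09748).
The interval (-0.12548, 0.09748) contains 0, so the difference is not significant.

not significant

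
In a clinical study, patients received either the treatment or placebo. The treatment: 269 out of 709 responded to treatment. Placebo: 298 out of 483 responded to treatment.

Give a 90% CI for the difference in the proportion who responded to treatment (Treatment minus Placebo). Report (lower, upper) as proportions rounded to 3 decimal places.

First, p̂₁ = 269/709 = 0.3794; p̂₂ = 298/483 = 0.6170.
The two standard errors are √(0.3794×0.6206/709) = 0.01822 and √(0.6170×0.3830/483) = 0.02212.
Because the samples are independent, SE_diff = √(0.01822² + 0.02212²) = 0.02866.
Using z* = 1.645 for 90%, ME = 1.645 × 0.02866 = 0.04715.
p̂₁ − p̂₂ = -0.2376; interval -0.2376 ± 0.04715 gives (-0.285, -0.190).

(-0.285, -0.190)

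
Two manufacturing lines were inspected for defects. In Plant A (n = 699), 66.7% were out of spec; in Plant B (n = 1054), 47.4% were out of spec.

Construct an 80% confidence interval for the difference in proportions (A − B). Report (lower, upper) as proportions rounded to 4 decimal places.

(0.1628, 0.2232)

SE₁ = √(p̂₁(1−p̂₁)/n₁) = √(0.6670·0.3330/699) = 0.01783; SE₂ = √(0.4740·0.5260/1054) = 0.01538.
Independent samples: SE of the difference = √(SE₁² + SE₂²) = √(0.0003179089 + 0.0002365444) = 0.02355.
z* for 80% confidence is 1.282, so the margin of error is 1.282 × 0.02355 = 0.03019.
Point estimate p̂₁ − p̂₂ = 0.6670 − 0.4740 = 0.1930.
0.1930 ± 0.03019 → (0.1628, 0.2232).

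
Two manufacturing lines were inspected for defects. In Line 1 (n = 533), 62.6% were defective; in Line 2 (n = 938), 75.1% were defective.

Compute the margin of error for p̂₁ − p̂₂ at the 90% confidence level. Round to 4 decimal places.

0.0416

The two standard errors are √(0.6260×0.3740/533) = 0.02096 and √(0.7510×0.2490/938) = 0.01412.
Because the samples are independent, SE_diff = √(0.02096² + 0.01412²) = 0.02527.
Using z* = 1.645 for 90%, ME = 1.645 × 0.02527 = 0.04157.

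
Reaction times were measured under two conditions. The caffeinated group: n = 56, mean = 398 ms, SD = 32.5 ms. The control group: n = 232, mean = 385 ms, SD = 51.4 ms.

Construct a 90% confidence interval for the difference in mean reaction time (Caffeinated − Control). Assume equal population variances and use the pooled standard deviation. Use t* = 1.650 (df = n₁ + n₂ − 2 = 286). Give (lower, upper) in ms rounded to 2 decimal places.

Pooled variance s_p² = [55·32.5² + 231·51.4²] / (56+232−2) = 2337.0158, so s_p = 48.3427.
SE_diff = s_p·√(1/n₁ + 1/n₂) = 48.3427·√(1/56 + 1/232) = 7.1976.
t* = 1.650; margin = 1.650 × 7.1976 = 11.8760.
Difference = 398 − 385 = 13.0000.
13.0000 ± 11.8760 → (1.12, 24.88).

(1.12, 24.88)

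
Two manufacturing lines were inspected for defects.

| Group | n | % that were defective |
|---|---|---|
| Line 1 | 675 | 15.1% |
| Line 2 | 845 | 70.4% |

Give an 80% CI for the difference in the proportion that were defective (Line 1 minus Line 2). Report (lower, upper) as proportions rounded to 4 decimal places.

SE₁ = √(p̂₁(1−p̂₁)/n₁) = √(0.1510·0.8490/675) = 0.01378; SE₂ = √(0.7040·0.2960/845) = 0.01570.
Independent samples: SE of the difference = √(SE₁² + SE₂²) = √(0.0001898884 + 0.00024649) = 0.02089.
z* for 80% confidence is 1.282, so the margin of error is 1.282 × 0.02089 = 0.02678.
Point estimate p̂₁ − p̂₂ = 0.1510 − 0.7040 = -0.5530.
-0.5530 ± 0.02678 → (-0.5798, -0.5262).

(-0.5798, -0.5262)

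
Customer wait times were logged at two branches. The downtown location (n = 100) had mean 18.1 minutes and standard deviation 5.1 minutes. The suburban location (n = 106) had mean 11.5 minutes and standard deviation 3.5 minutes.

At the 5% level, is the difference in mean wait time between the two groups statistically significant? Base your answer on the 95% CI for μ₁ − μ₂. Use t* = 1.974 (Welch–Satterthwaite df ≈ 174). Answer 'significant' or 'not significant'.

Per-group SEs: s₁/√n₁ = 5.1/√100 = 0.5100, s₂/√n₂ = 3.5/√106 = 0.3400.
Unpooled SE of the difference: √(0.2601 + 0.1156) = 0.6129.
Margin of error = t* · SE = 1.974 × 0.6129 = 1.2099.
x̄₁ − x̄₂ = 18.1 − 11.5 = 6.6000.
CI: 6.6000 ± 1.2099 = (5.3901, 7.8099).
The interval (5.3901, 7.8099) does not contain 0, so the difference is significant.

significant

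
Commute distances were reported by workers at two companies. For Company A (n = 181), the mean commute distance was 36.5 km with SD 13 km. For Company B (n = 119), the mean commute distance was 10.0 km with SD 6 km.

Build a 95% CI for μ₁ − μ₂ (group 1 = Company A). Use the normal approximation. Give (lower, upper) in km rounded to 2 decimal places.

(24.32, 28.68)

Standard errors of each mean: 13/√181 = 0.9663 and 6/√119 = 0.5500.
SE(x̄₁ − x̄₂) = √(0.9663² + 0.5500²) = 1.1119 for independent samples with unequal variances.
With z* = 1.960, the margin is 1.960 × 1.1119 = 2.1793.
x̄₁ − x̄₂ = 36.5 − 10.0 = 26.5000; the interval is 26.5000 ± 2.1793 = (24.32, 28.68).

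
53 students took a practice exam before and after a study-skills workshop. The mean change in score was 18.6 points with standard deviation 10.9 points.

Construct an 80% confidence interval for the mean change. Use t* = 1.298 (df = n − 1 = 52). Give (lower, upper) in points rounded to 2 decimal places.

(16.66, 20.54)

Paired design: SE = s_d/√n = 10.9/√53 = 1.4972.
t* = 1.298; margin of error = 1.298 × 1.4972 = 1.9434.
18.6 ± 1.9434 → (16.66, 20.54).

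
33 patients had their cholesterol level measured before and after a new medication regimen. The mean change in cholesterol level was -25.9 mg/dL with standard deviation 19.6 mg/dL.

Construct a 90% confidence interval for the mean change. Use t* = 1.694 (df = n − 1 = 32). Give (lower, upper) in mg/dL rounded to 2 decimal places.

Paired design: SE = s_d/√n = 19.6/√33 = 3.4119.
t* = 1.694; margin of error = 1.694 × 3.4119 = 5.7798.
-25.9 ± 5.7798 → (-31.68, -20.12).

(-31.68, -20.12)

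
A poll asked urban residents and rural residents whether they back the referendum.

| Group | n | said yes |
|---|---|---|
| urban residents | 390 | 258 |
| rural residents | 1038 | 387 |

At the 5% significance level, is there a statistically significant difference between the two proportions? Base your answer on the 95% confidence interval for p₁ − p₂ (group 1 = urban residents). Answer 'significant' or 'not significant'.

Sample proportions: 258/390 = 0.6615, 387/1038 = 0.3728.
Each SE is √(p̂(1−p̂)/n): √(0.6615·0.3385/390) = 0.02396 and √(0.3728·0.6272/1038) = 0.01501.
SE(p̂₁ − p̂₂) = √(SE₁² + SE₂²) = √(0.0005740816 + 0.0002253001) = 0.02827, since the two samples are independent.
At 95% confidence z* = 1.960; margin = 1.960 × 0.02827 = 0.05541.
The difference is 0.6615 − 0.3728 = 0.2887, so the interval is 0.2887 ± 0.05541 = (0.23329, 0.34411).
The interval (0.23329, 0.34411) does not contain 0, so the difference is significant.

significant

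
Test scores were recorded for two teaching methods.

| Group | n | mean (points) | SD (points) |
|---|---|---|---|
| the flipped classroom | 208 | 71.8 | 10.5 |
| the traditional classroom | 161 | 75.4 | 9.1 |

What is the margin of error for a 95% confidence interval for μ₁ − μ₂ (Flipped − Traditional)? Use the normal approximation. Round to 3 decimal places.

Per-group SEs: s₁/√n₁ = 10.5/√208 = 0.7280, s₂/√n₂ = 9.1/√161 = 0.7172.
Unpooled SE of the difference: √(0.529984 + 0.51437584) = 1.0219.
Margin of error = z* · SE = 1.960 × 1.0219 = 2.0029.

2.003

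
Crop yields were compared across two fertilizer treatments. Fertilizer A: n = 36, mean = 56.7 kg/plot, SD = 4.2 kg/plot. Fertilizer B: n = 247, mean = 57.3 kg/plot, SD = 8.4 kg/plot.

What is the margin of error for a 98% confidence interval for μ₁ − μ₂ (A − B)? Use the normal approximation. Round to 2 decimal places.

SE₁ = s₁/√n₁ = 4.2/√36 = 0.7000; SE₂ = 8.4/√247 = 0.5345.
Independent samples, unequal variances: SE_diff = √(SE₁² + SE₂²) = √(0.49 + 0.28569025) = 0.8807.
z* = 2.326, so margin of error = 2.326 × 0.8807 = 2.0485.

2.05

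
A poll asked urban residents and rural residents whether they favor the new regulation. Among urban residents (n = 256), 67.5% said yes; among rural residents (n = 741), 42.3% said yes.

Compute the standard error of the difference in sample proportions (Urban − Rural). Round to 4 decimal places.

0.0344

The two standard errors are √(0.6750×0.3250/256) = 0.02927 and √(0.4230×0.5770/741) = 0.01815.
Because the samples are independent, SE_diff = √(0.02927² + 0.01815²) = 0.03444.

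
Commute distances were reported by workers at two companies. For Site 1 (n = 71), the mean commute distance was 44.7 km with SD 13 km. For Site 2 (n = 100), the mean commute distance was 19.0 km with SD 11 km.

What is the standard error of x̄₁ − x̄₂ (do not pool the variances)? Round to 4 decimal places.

1.8948

Standard errors of each mean: 13/√71 = 1.5428 and 11/√100 = 1.1000.
SE(x̄₁ − x̄₂) = √(1.5428² + 1.1000²) = 1.8948 for independent samples with unequal variances.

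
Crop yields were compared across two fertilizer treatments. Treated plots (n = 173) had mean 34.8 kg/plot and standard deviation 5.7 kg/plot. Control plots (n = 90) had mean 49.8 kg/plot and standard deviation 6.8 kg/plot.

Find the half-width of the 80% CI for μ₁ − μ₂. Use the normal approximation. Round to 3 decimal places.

1.074

Per-group SEs: s₁/√n₁ = 5.7/√173 = 0.4334, s₂/√n₂ = 6.8/√90 = 0.7168.
Unpooled SE of the difference: √(0.18783556 + 0.51380224) = 0.8376.
Margin of error = z* · SE = 1.282 × 0.8376 = 1.0738.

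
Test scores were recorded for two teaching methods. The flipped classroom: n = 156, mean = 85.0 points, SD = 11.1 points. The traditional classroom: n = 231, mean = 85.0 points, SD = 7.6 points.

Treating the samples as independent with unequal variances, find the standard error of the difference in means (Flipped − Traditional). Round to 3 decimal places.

1.020

Per-group SEs: s₁/√n₁ = 11.1/√156 = 0.8887, s₂/√n₂ = 7.6/√231 = 0.5000.
Unpooled SE of the difference: √(0.78978769 + 0.25) = 1.0197.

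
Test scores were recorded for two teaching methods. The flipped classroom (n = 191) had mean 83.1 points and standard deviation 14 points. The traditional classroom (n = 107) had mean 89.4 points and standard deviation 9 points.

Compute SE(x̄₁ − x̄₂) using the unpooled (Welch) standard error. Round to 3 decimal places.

1.335

SE₁ = s₁/√n₁ = 14/√191 = 1.0130; SE₂ = 9/√107 = 0.8701.
Independent samples, unequal variances: SE_diff = √(SE₁² + SE₂²) = √(1.026169 + 0.75707401) = 1.3354.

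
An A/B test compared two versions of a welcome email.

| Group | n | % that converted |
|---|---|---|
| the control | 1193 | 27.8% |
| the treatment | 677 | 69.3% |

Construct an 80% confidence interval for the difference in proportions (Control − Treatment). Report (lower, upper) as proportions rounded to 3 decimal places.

SE₁ = √(p̂₁(1−p̂₁)/n₁) = √(0.2780·0.7220/1193) = 0.01297; SE₂ = √(0.6930·0.3070/677) = 0.01773.
Independent samples: SE of the difference = √(SE₁² + SE₂²) = √(0.0001682209 + 0.0003143529) = 0.02197.
z* for 80% confidence is 1.282, so the margin of error is 1.282 × 0.02197 = 0.02817.
Point estimate p̂₁ − p̂₂ = 0.2780 − 0.6930 = -0.4150.
-0.4150 ± 0.02817 → (-0.443, -0.387).

(-0.443, -0.387)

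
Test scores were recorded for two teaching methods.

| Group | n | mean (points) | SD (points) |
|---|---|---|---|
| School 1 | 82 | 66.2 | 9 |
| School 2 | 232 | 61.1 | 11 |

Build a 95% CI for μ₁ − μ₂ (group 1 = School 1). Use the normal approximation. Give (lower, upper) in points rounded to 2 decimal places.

(2.69, 7.51)

SE₁ = s₁/√n₁ = 9/√82 = 0.9939; SE₂ = 11/√232 = 0.7222.
Independent samples, unequal variances: SE_diff = √(SE₁² + SE₂²) = √(0.98783721 + 0.52157284) = 1.2286.
z* = 1.960, so margin of error = 1.960 × 1.2286 = 2.4081.
Difference in means = 66.2 − 61.1 = 5.1000.
5.1000 ± 2.4081 → (2.69, 7.51).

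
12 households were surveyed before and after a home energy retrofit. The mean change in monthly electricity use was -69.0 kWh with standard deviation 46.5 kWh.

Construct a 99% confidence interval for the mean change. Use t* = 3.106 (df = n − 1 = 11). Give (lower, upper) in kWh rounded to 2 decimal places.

(-110.69, -27.31)

Paired design: SE = s_d/√n = 46.5/√12 = 13.4234.
t* = 3.106; margin of error = 3.106 × 13.4234 = 41.6931.
-69.0 ± 41.6931 → (-110.69, -27.31).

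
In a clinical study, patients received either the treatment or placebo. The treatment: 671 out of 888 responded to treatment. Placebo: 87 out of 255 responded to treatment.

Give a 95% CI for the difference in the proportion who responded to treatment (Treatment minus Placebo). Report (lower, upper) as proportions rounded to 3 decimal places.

(0.350, 0.479)

p̂₁ = 671/888 = 0.7556 and p̂₂ = 87/255 = 0.3412.
SE₁ = √(p̂₁(1−p̂₁)/n₁) = √(0.7556·0.2444/888) = 0.01442; SE₂ = √(0.3412·0.6588/255) = 0.02969.
Independent samples: SE of the difference = √(SE₁² + SE₂²) = √(0.0002079364 + 0.0008814961) = 0.03301.
z* for 95% confidence is 1.960, so the margin of error is 1.960 × 0.03301 = 0.06470.
Point estimate p̂₁ − p̂₂ = 0.7556 − 0.3412 = 0.4144.
0.4144 ± 0.06470 → (0.350, 0.479).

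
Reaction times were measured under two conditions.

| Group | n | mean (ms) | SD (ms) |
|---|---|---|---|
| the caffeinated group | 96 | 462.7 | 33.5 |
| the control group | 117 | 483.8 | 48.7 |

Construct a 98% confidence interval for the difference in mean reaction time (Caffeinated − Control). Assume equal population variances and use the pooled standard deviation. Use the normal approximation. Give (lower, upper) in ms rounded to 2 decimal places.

(-34.72, -7.48)

Pooled variance s_p² = [95·33.5² + 116·48.7²] / (96+117−2) = 1809.1459, so s_p = 42.5341.
SE_diff = s_p·√(1/n₁ + 1/n₂) = 42.5341·√(1/96 + 1/117) = 5.8573.
z* = 2.326; margin = 2.326 × 5.8573 = 13.6241.
Difference = 462.7 − 483.8 = -21.1000.
-21.1000 ± 13.6241 → (-34.72, -7.48).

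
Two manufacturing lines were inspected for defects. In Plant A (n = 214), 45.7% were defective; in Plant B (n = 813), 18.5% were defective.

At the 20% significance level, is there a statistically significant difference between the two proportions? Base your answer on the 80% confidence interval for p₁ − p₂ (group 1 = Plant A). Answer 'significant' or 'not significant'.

Each SE is √(p̂(1−p̂)/n): √(0.4570·0.5430/214) = 0.03405 and √(0.1850·0.8150/813) = 0.01362.
SE(p̂₁ − p̂₂) = √(SE₁² + SE₂²) = √(0.0011594025 + 0.0001855044) = 0.03667, since the two samples are independent.
At 80% confidence z* = 1.282; margin = 1.282 × 0.03667 = 0.04701.
The difference is 0.4570 − 0.1850 = 0.2720, so the interval is 0.2720 ± 0.04701 = (0.22499, 0.31901).
The interval (0.22499, 0.31901) does not contain 0, so the difference is significant.

significant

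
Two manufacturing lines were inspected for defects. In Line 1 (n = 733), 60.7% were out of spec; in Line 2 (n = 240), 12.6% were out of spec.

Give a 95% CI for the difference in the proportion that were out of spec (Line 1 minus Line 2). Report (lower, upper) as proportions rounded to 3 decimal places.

SE₁ = √(p̂₁(1−p̂₁)/n₁) = √(0.6070·0.3930/733) = 0.01804; SE₂ = √(0.1260·0.8740/240) = 0.02142.
Independent samples: SE of the difference = √(SE₁² + SE₂²) = √(0.0003254416 + 0.0004588164) = 0.02800.
z* for 95% confidence is 1.960, so the margin of error is 1.960 × 0.02800 = 0.05488.
Point estimate p̂₁ − p̂₂ = 0.6070 − 0.1260 = 0.4810.
0.4810 ± 0.05488 → (0.426, 0.536).

(0.426, 0.536)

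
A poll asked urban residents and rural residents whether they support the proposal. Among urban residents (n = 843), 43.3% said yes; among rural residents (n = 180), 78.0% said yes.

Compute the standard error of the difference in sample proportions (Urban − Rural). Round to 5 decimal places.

0.03528

SE₁ = √(p̂₁(1−p̂₁)/n₁) = √(0.4330·0.5670/843) = 0.01707; SE₂ = √(0.7800·0.2200/180) = 0.03088.
Independent samples: SE of the difference = √(SE₁² + SE₂²) = √(0.0002913849 + 0.0009535744) = 0.03528.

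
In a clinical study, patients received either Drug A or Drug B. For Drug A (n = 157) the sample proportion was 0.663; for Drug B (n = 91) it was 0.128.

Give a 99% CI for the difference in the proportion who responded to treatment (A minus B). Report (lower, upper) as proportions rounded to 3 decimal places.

The two standard errors are √(0.6630×0.3370/157) = 0.03772 and √(0.1280×0.8720/91) = 0.03502.
Because the samples are independent, SE_diff = √(0.03772² + 0.03502²) = 0.05147.
Using z* = 2.576 for 99%, ME = 2.576 × 0.05147 = 0.13259.
p̂₁ − p̂₂ = 0.5350; interval 0.5350 ± 0.13259 gives (0.402, 0.668).

(0.402, 0.668)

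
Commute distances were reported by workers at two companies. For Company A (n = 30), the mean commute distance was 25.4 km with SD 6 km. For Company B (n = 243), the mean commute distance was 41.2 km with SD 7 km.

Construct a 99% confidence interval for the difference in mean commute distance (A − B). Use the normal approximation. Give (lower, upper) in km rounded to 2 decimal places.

Per-group SEs: s₁/√n₁ = 6/√30 = 1.0954, s₂/√n₂ = 7/√243 = 0.4491.
Unpooled SE of the difference: √(1.19990116 + 0.20169081) = 1.1839.
Margin of error = z* · SE = 2.576 × 1.1839 = 3.0497.
x̄₁ − x̄₂ = 25.4 − 41.2 = -15.8000.
CI: -15.8000 ± 3.0497 = (-18.85, -12.75).

(-18.85, -12.75)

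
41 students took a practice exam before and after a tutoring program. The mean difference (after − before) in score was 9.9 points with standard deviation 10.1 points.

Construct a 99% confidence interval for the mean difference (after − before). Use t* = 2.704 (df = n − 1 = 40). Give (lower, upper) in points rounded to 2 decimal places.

(5.63, 14.17)

This is a matched-pairs design, so SE = s_d/√n = 10.1/√41 = 1.5774.
Margin = 2.704 × 1.5774 = 4.2653; the interval is 9.9 ± 4.2653 = (5.63, 14.17).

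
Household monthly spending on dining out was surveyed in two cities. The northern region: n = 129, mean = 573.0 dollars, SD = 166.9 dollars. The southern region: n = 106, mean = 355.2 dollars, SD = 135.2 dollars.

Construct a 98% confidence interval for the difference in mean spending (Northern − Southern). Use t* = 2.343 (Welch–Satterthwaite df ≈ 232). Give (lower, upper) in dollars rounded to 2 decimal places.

Per-group SEs: s₁/√n₁ = 166.9/√129 = 14.6947, s₂/√n₂ = 135.2/√106 = 13.1318.
Unpooled SE of the difference: √(215.93420809 + 172.44417124) = 19.7073.
Margin of error = t* · SE = 2.343 × 19.7073 = 46.1742.
x̄₁ − x̄₂ = 573.0 − 355.2 = 217.8000.
CI: 217.8000 ± 46.1742 = (171.63, 263.97).

(171.63, 263.97)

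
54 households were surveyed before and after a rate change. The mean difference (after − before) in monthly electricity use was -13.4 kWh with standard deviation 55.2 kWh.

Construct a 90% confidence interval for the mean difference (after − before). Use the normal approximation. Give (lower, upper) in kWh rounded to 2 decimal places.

(-25.76, -1.04)

This is a matched-pairs design, so SE = s_d/√n = 55.2/√54 = 7.5118.
Margin = 1.645 × 7.5118 = 12.3569; the interval is -13.4 ± 12.3569 = (-25.76, -1.04).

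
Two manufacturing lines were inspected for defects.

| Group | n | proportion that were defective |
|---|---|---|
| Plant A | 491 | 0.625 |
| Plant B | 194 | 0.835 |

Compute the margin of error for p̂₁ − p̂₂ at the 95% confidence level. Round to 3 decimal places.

Each SE is √(p̂(1−p̂)/n): √(0.6250·0.3750/491) = 0.02185 and √(0.8350·0.1650/194) = 0.02665.
SE(p̂₁ − p̂₂) = √(SE₁² + SE₂²) = √(0.0004774225 + 0.0007102225) = 0.03446, since the two samples are independent.
At 95% confidence z* = 1.960; margin = 1.960 × 0.03446 = 0.06754.

0.068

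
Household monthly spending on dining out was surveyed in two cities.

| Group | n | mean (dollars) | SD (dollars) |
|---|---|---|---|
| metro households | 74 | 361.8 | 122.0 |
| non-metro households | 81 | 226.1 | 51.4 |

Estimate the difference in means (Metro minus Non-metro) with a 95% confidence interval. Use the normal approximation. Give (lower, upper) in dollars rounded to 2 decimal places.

Standard errors of each mean: 122.0/√74 = 14.1822 and 51.4/√81 = 5.7111.
SE(x̄₁ − x̄₂) = √(14.1822² + 5.7111²) = 15.2889 for independent samples with unequal variances.
With z* = 1.960, the margin is 1.960 × 15.2889 = 29.9662.
x̄₁ − x̄₂ = 361.8 − 226.1 = 135.7000; the interval is 135.7000 ± 29.9662 = (105.73, 165.67).

(105.73, 165.67)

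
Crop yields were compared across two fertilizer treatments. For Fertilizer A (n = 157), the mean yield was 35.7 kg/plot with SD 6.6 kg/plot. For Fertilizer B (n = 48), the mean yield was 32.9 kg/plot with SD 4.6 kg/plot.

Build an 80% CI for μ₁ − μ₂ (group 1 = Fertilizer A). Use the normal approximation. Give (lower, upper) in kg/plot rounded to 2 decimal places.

(1.71, 3.89)

Per-group SEs: s₁/√n₁ = 6.6/√157 = 0.5267, s₂/√n₂ = 4.6/√48 = 0.6640.
Unpooled SE of the difference: √(0.27741289 + 0.440896) = 0.8475.
Margin of error = z* · SE = 1.282 × 0.8475 = 1.0865.
x̄₁ − x̄₂ = 35.7 − 32.9 = 2.8000.
CI: 2.8000 ± 1.0865 = (1.71, 3.89).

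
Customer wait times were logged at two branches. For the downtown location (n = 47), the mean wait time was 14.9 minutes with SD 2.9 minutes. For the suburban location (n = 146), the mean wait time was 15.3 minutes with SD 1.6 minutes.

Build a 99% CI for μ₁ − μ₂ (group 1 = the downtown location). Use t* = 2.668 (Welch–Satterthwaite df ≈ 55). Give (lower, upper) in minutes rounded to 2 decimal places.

(-1.58, 0.78)

SE₁ = s₁/√n₁ = 2.9/√47 = 0.4230; SE₂ = 1.6/√146 = 0.1324.
Independent samples, unequal variances: SE_diff = √(SE₁² + SE₂²) = √(0.178929 + 0.01752976) = 0.4432.
t* = 2.668, so margin of error = 2.668 × 0.4432 = 1.1825.
Difference in means = 14.9 − 15.3 = -0.4000.
-0.4000 ± 1.1825 → (-1.58, 0.78).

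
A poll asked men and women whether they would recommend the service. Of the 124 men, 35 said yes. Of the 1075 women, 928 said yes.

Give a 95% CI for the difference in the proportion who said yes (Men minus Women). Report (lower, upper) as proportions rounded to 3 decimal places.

(-0.663, -0.499)

Sample proportions: 35/124 = 0.2823, 928/1075 = 0.8633.
Each SE is √(p̂(1−p̂)/n): √(0.2823·0.7177/124) = 0.04042 and √(0.8633·0.1367/1075) = 0.01048.
SE(p̂₁ − p̂₂) = √(SE₁² + SE₂²) = √(0.0016337764 + 0.0001098304) = 0.04176, since the two samples are independent.
At 95% confidence z* = 1.960; margin = 1.960 × 0.04176 = 0.08185.
The difference is 0.2823 − 0.8633 = -0.5810, so the interval is -0.5810 ± 0.08185 = (-0.663, -0.499).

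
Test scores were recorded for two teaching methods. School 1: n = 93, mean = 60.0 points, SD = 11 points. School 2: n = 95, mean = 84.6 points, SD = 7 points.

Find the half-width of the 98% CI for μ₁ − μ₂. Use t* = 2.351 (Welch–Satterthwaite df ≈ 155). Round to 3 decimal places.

3.169

Standard errors of each mean: 11/√93 = 1.1406 and 7/√95 = 0.7182.
SE(x̄₁ − x̄₂) = √(1.1406² + 0.7182²) = 1.3479 for independent samples with unequal variances.
With t* = 2.351, the margin is 2.351 × 1.3479 = 3.1689.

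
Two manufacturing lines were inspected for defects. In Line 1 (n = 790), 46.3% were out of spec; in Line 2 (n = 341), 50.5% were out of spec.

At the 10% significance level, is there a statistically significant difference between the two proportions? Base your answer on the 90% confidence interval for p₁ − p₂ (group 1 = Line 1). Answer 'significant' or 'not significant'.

not significant

The two standard errors are √(0.4630×0.5370/790) = 0.01774 and √(0.5050×0.4950/341) = 0.02708.
Because the samples are independent, SE_diff = √(0.01774² + 0.02708²) = 0.03237.
Using z* = 1.645 for 90%, ME = 1.645 × 0.03237 = 0.05325.
p̂₁ − p̂₂ = -0.0420; interval -0.0420 ± 0.05325 gives (-0.09525, 0.01125).
The interval (-0.09525, 0.01125) contains 0, so the difference is not significant.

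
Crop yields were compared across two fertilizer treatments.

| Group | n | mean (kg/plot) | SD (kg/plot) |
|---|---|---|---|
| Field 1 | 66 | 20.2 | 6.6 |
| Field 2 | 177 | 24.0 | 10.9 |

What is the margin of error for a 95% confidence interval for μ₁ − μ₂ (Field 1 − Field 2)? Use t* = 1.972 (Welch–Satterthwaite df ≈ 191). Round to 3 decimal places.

SE₁ = s₁/√n₁ = 6.6/√66 = 0.8124; SE₂ = 10.9/√177 = 0.8193.
Independent samples, unequal variances: SE_diff = √(SE₁² + SE₂²) = √(0.65999376 + 0.67125249) = 1.1538.
t* = 1.972, so margin of error = 1.972 × 1.1538 = 2.2753.

2.275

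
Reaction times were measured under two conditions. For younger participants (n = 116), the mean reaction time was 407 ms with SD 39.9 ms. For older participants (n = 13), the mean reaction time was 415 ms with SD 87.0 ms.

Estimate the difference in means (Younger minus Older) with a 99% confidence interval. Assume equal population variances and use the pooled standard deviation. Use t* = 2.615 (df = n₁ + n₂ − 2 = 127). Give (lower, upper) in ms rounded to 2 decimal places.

s_p = √[((n₁−1)s₁² + (n₂−1)s₂²)/(n₁+n₂−2)] = √[(115·39.9² + 12·87.0²)/127] = 46.4410.
SE = 46.4410·√(1/116 + 1/13) = 13.5830.
With t* = 2.615, margin = 2.615 × 13.5830 = 35.5195.
x̄₁ − x̄₂ = 407 − 415 = -8.0000; interval -8.0000 ± 35.5195 = (-43.52, 27.52).

(-43.52, 27.52)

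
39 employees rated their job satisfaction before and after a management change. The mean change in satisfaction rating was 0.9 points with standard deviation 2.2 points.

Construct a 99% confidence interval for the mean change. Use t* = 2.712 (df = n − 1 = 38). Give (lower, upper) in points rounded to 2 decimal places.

(-0.06, 1.86)

Paired design: SE = s_d/√n = 2.2/√39 = 0.3523.
t* = 2.712; margin of error = 2.712 × 0.3523 = 0.9554.
0.9 ± 0.9554 → (-0.06, 1.86).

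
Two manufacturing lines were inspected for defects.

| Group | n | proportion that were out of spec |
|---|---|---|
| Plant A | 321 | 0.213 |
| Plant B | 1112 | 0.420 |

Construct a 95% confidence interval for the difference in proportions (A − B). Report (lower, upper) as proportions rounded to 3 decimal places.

(-0.260, -0.154)

The two standard errors are √(0.2130×0.7870/321) = 0.02285 and √(0.4200×0.5800/1112) = 0.01480.
Because the samples are independent, SE_diff = √(0.02285² + 0.01480²) = 0.02722.
Using z* = 1.960 for 95%, ME = 1.960 × 0.02722 = 0.05335.
p̂₁ − p̂₂ = -0.2070; interval -0.2070 ± 0.05335 gives (-0.260, -0.154).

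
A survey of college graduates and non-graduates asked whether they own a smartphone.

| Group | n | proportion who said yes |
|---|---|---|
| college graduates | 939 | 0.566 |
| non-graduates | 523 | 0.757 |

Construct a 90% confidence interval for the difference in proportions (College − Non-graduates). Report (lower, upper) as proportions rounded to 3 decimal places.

Each SE is √(p̂(1−p̂)/n): √(0.5660·0.4340/939) = 0.01617 and √(0.7570·0.2430/523) = 0.01875.
SE(p̂₁ − p̂₂) = √(SE₁² + SE₂²) = √(0.0002614689 + 0.0003515625) = 0.02476, since the two samples are independent.
At 90% confidence z* = 1.645; margin = 1.645 × 0.02476 = 0.04073.
The difference is 0.5660 − 0.7570 = -0.1910, so the interval is -0.1910 ± 0.04073 = (-0.232, -0.150).

(-0.232, -0.150)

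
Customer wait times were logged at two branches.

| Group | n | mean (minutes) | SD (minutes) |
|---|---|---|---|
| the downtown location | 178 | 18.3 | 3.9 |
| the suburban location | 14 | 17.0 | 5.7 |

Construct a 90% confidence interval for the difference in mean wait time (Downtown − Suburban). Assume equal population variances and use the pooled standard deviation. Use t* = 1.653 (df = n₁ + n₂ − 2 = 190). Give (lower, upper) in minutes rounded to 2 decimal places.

(-0.56, 3.16)

Pooled variance s_p² = [177·3.9² + 13·5.7²] / (178+14−2) = 16.3923, so s_p = 4.0487.
SE_diff = s_p·√(1/n₁ + 1/n₂) = 4.0487·√(1/178 + 1/14) = 1.1238.
t* = 1.653; margin = 1.653 × 1.1238 = 1.8576.
Difference = 18.3 − 17.0 = 1.3000.
1.3000 ± 1.8576 → (-0.56, 3.16).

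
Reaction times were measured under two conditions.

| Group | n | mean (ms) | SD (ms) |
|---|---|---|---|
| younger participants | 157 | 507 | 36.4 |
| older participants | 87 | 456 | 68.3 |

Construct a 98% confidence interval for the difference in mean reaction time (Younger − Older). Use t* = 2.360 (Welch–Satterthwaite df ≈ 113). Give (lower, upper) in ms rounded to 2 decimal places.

Standard errors of each mean: 36.4/√157 = 2.9050 and 68.3/√87 = 7.3225.
SE(x̄₁ − x̄₂) = √(2.9050² + 7.3225²) = 7.8777 for independent samples with unequal variances.
With t* = 2.360, the margin is 2.360 × 7.8777 = 18.5914.
x̄₁ − x̄₂ = 507 − 456 = 51.0000; the interval is 51.0000 ± 18.5914 = (32.41, 69.59).

(32.41, 69.59)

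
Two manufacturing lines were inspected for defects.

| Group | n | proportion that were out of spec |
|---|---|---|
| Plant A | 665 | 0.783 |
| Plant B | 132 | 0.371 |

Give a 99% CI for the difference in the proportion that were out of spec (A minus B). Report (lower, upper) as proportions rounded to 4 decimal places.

(0.2961, 0.5279)

SE₁ = √(p̂₁(1−p̂₁)/n₁) = √(0.7830·0.2170/665) = 0.01598; SE₂ = √(0.3710·0.6290/132) = 0.04205.
Independent samples: SE of the difference = √(SE₁² + SE₂²) = √(0.0002553604 + 0.0017682025) = 0.04498.
z* for 99% confidence is 2.576, so the margin of error is 2.576 × 0.04498 = 0.11587.
Point estimate p̂₁ − p̂₂ = 0.7830 − 0.3710 = 0.4120.
0.4120 ± 0.11587 → (0.2961, 0.5279).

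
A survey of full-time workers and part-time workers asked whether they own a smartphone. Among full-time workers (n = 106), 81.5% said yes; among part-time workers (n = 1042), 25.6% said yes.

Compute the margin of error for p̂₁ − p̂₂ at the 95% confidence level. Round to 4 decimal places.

0.0785

SE₁ = √(p̂₁(1−p̂₁)/n₁) = √(0.8150·0.1850/106) = 0.03771; SE₂ = √(0.2560·0.7440/1042) = 0.01352.
Independent samples: SE of the difference = √(SE₁² + SE₂²) = √(0.0014220441 + 0.0001827904) = 0.04006.
z* for 95% confidence is 1.960, so the margin of error is 1.960 × 0.04006 = 0.07852.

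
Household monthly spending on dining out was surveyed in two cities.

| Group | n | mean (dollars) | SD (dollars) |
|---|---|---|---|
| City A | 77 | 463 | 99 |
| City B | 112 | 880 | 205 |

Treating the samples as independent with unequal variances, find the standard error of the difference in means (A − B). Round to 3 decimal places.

22.417

SE₁ = s₁/√n₁ = 99/√77 = 11.2821; SE₂ = 205/√112 = 19.3707.
Independent samples, unequal variances: SE_diff = √(SE₁² + SE₂²) = √(127.28578041 + 375.22401849) = 22.4167.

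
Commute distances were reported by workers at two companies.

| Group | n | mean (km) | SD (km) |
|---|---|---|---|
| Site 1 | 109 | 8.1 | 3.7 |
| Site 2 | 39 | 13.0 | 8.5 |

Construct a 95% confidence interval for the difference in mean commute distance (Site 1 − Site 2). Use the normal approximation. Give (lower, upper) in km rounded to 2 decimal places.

SE₁ = s₁/√n₁ = 3.7/√109 = 0.3544; SE₂ = 8.5/√39 = 1.3611.
Independent samples, unequal variances: SE_diff = √(SE₁² + SE₂²) = √(0.12559936 + 1.85259321) = 1.4065.
z* = 1.960, so margin of error = 1.960 × 1.4065 = 2.7567.
Difference in means = 8.1 − 13.0 = -4.9000.
-4.9000 ± 2.7567 → (-7.66, -2.14).

(-7.66, -2.14)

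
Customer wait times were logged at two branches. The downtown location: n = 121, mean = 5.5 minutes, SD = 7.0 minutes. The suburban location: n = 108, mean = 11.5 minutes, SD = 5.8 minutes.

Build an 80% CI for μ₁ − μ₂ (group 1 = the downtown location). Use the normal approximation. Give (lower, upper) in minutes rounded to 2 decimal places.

(-7.09, -4.91)

Standard errors of each mean: 7.0/√121 = 0.6364 and 5.8/√108 = 0.5581.
SE(x̄₁ − x̄₂) = √(0.6364² + 0.5581²) = 0.8465 for independent samples with unequal variances.
With z* = 1.282, the margin is 1.282 × 0.8465 = 1.0852.
x̄₁ − x̄₂ = 5.5 − 11.5 = -6.0000; the interval is -6.0000 ± 1.0852 = (-7.09, -4.91).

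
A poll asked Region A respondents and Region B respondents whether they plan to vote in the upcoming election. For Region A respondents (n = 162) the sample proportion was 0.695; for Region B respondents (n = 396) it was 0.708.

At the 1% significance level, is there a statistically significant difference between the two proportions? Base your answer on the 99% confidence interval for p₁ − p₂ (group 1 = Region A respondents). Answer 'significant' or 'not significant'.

not significant

SE₁ = √(p̂₁(1−p̂₁)/n₁) = √(0.6950·0.3050/162) = 0.03617; SE₂ = √(0.7080·0.2920/396) = 0.02285.
Independent samples: SE of the difference = √(SE₁² + SE₂²) = √(0.0013082689 + 0.0005221225) = 0.04278.
z* for 99% confidence is 2.576, so the margin of error is 2.576 × 0.04278 = 0.11020.
Point estimate p̂₁ − p̂₂ = 0.6950 − 0.7080 = -0.0130.
-0.0130 ± 0.11020 → (-0.12320, 0.09720).
The interval (-0.12320, 0.09720) contains 0, so the difference is not significant.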